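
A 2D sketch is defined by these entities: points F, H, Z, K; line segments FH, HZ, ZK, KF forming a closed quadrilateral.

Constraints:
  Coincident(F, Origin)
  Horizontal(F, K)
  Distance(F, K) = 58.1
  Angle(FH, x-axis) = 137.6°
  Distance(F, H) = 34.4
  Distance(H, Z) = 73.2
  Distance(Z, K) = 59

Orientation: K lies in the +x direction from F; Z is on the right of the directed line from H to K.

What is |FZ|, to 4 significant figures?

41.06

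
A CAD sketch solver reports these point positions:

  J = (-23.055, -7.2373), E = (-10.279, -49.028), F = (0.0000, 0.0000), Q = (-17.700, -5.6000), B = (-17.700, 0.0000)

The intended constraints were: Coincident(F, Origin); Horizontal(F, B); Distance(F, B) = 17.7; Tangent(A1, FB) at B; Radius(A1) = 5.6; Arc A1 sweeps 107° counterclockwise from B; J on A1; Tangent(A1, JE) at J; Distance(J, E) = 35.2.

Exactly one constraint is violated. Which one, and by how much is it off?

Distance(J, E) = 35.2 — off by 8.50.

F = (0.00, 0.00) ✓; F.y = 0.00, B.y = 0.00 ✓; |FB| = 17.70 ✓; ∠(QB, BF) = 90.00° ✓; |QB| = 5.600 ✓; bearing(Q→J) − bearing(Q→B) = 107.0° ✓; |QJ| = 5.600 ✓; ∠(QJ, JE) = 90.00° ✓; |JE| = 43.70 ✗.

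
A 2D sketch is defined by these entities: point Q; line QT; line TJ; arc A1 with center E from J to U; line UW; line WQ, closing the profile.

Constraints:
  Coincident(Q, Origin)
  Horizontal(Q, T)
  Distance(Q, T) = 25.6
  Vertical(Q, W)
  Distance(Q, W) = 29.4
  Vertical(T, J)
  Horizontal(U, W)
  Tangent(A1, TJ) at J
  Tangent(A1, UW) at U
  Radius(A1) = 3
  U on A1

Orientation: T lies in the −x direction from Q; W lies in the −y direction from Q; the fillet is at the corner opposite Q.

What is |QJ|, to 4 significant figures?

36.77

Q is at the origin; Q and T share the same y with |QT| = 25.6 and T on the −x side, so T = (-25.60, 0.000). QW is vertical with |QW| = 29.4 and W on the −y side, so W = (0.000, -29.40). The virtual corner opposite Q is at (-25.60, -29.40). The tangent condition forces EJ to be normal to TJ and since A1 is tangent to UW there, EU ⟂ UW, with radius 3.0, so the center E sits 3.0 in from both sides at E = (-22.60, -26.40). That places the tangent points at J = (-25.60, -26.40) on TJ and U = (-22.60, -29.40) on UW. Then |QJ| = |J − Q| = 36.77.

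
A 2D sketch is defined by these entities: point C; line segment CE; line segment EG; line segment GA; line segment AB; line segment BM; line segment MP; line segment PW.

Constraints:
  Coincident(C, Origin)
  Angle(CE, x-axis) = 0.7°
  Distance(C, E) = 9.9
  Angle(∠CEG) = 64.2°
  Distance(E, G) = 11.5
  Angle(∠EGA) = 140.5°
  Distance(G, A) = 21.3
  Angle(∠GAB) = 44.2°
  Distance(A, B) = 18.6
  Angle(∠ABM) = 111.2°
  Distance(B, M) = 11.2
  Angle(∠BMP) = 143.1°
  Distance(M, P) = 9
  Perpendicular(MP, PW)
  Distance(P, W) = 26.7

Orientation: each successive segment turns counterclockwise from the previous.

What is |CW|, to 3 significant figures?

29.1

∠BMP = 143.1° gives MP at 37.5° from the x-axis; with |MP| = 9.0, P = (10.6, 7.40). MP is perpendicular to PW, so PW runs at 128°; with |PW| = 26.7, W = (-5.70, 28.6). Then |CW| = |W − C| = 29.1.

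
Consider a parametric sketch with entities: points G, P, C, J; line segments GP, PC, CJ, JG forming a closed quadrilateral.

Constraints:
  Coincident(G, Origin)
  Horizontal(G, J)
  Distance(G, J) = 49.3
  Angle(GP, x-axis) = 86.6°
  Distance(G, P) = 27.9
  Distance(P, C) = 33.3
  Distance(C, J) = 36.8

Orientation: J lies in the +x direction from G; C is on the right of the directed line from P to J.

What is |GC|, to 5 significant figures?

13.168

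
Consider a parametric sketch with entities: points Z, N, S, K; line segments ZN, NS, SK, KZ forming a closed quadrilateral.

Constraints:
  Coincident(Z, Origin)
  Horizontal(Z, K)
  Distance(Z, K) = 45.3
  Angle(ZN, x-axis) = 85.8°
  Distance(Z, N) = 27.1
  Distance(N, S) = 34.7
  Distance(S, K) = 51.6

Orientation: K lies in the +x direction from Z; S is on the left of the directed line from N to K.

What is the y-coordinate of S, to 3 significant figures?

48.9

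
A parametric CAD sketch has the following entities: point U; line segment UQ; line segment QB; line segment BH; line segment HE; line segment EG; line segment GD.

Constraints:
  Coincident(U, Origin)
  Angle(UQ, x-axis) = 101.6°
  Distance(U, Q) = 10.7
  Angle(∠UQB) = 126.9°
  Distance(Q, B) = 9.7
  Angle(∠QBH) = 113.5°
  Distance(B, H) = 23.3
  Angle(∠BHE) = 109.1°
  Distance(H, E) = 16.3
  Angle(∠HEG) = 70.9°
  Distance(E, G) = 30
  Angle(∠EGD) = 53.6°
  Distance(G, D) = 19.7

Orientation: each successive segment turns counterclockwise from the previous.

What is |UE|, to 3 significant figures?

27.4

U is at the origin; UQ runs at 101.6° with length 10.7, so Q = (-2.15, 10.5). ∠UQB = 126.9° gives QB at 155° from the x-axis; with |QB| = 9.7, B = (-10.9, 14.6). ∠QBH = 113.5° gives BH at -139° from the x-axis; with |BH| = 23.3, H = (-28.5, -0.721). ∠BHE = 109.1° gives HE at -67.9° from the x-axis; with |HE| = 16.3, E = (-22.3, -15.8). Then |UE| = |E − U| = 27.4.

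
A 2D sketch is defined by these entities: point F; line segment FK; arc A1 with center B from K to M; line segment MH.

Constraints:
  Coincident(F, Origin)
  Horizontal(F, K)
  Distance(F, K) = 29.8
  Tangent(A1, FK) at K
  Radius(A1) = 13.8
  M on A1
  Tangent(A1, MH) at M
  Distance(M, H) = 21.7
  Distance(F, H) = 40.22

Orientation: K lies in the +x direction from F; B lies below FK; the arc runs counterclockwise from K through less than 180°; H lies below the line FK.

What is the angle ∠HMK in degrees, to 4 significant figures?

133.3°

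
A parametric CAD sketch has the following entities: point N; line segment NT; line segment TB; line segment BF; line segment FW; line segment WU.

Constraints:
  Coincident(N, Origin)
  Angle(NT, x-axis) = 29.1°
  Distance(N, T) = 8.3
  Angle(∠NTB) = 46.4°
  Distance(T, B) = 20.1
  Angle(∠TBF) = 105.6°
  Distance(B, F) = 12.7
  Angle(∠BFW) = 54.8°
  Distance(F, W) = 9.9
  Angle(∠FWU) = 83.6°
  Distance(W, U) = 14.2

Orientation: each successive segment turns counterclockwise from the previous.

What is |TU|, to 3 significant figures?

20.8

∠BFW = 54.8° gives FW at 2.30° from the x-axis; with |FW| = 9.9, W = (-8.94, -0.252). ∠FWU = 83.6° gives WU at 98.7° from the x-axis; with |WU| = 14.2, U = (-11.1, 13.8). Then |TU| = |U − T| = 20.8.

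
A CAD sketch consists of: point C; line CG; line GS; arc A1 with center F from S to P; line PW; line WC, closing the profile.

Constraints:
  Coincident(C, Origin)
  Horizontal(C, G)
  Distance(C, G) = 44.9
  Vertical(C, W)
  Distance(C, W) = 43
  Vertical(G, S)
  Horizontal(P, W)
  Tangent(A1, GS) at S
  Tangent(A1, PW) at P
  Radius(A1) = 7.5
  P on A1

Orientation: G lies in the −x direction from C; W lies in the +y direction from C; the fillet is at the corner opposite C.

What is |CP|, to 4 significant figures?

56.99

C is at the origin; CG is horizontal with |CG| = 44.9 and G on the −x side, so G = (-44.90, 0.000). C and W share the same x with |CW| = 43.0 and W on the +y side, so W = (0.000, 43.00). The virtual corner opposite C is at (-44.90, 43.00). The tangent condition forces FS to be normal to GS and A1 meets PW tangentially, so FP is at right angles to PW, with radius 7.5, so the center F sits 7.5 in from both sides at F = (-37.40, 35.50). That places the tangent points at S = (-44.90, 35.50) on GS and P = (-37.40, 43.00) on PW. Then |CP| = |P − C| = 56.99.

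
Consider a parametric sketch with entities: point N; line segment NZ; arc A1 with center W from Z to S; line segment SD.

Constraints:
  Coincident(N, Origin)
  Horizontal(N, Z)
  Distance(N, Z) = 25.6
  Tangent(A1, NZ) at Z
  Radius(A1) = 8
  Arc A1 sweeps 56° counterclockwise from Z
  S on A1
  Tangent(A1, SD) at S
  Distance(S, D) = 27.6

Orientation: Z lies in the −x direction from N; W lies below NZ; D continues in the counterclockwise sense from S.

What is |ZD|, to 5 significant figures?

34.413

On A1, Z sits at bearing 90° from W; a 56° counterclockwise sweep puts S at bearing 146°, so S = W + 8.0·(cos 146°, sin 146°) = (-32.232, -3.5265). Tangency of A1 to SD means the radius WS is perpendicular to SD, so SD runs along (−sin 146°, cos 146°); with |SD| = 27.6, D = (-47.666, -26.408). Then |ZD| = |D − Z| = 34.413.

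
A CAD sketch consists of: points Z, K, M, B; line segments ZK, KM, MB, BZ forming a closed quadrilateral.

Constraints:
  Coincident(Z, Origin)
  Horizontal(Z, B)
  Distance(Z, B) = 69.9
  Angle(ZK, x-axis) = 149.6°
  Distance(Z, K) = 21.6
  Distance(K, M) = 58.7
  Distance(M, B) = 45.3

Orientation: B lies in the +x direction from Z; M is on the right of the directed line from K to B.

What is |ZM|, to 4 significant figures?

37.16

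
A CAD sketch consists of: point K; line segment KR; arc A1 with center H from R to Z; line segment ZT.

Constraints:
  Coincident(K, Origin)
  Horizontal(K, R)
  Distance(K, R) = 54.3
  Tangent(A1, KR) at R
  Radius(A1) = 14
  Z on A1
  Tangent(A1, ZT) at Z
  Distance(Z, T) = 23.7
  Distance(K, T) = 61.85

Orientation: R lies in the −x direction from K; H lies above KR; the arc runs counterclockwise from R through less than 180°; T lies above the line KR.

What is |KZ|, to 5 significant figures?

44.375

K is at the origin; KR is horizontal with |KR| = 54.3 and R on the −x side, so R = (-54.300, 0.0000). Tangency of A1 to KR means the radius HR is perpendicular to KR, so H = R + (0, 14) = (-54.300, 14.000). Since HZ ⟂ ZT (tangency), |HT| = √(14.0² + 23.7²) = 27.526 regardless of where Z sits on A1. So T lies on both circle(K, 61.85) and circle(H, 27.526); the above-KR intersection is T = (-46.767, 40.475). Z is the foot of the tangent from T: Z = (-40.758, 17.550).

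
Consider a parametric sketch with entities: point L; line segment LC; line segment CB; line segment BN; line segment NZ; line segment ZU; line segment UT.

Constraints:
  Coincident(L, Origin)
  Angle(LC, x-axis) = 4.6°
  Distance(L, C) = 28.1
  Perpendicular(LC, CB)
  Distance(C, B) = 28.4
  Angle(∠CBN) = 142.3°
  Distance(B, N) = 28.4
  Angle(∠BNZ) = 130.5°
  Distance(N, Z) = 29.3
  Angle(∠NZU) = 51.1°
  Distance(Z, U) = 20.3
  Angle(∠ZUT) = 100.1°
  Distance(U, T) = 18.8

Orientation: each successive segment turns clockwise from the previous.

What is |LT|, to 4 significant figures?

45.33

∠NZU = 51.1° gives ZU at 58.50° from the x-axis; with |ZU| = 20.3, U = (-3.671, -36.31). ∠ZUT = 100.1° gives UT at -21.40° from the x-axis; with |UT| = 18.8, T = (13.83, -43.17). Then |LT| = |T − L| = 45.33.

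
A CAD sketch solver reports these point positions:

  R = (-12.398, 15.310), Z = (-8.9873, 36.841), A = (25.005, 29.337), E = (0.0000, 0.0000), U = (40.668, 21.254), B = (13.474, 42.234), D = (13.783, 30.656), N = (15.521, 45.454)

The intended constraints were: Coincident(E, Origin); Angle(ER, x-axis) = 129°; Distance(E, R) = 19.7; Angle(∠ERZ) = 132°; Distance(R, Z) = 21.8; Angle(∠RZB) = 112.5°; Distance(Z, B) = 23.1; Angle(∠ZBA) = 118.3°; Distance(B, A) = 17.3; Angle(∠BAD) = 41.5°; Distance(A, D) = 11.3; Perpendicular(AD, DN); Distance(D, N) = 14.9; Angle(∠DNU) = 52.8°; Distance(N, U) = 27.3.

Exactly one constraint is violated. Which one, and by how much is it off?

Distance(N, U) = 27.3 — off by 7.60.

E = (0.00, 0.00) ✓; ER at 129.0° ✓; |ER| = 19.70 ✓; ∠ERZ = 132.0° ✓; |RZ| = 21.80 ✓; ∠RZB = 112.5° ✓; |ZB| = 23.10 ✓; ∠ZBA = 118.3° ✓; |BA| = 17.30 ✓; ∠BAD = 41.50° ✓; |AD| = 11.30 ✓; ∠(AD, DN) = 89.99° ✓; |DN| = 14.90 ✓; ∠DNU = 52.80° ✓; |NU| = 34.90 ✗.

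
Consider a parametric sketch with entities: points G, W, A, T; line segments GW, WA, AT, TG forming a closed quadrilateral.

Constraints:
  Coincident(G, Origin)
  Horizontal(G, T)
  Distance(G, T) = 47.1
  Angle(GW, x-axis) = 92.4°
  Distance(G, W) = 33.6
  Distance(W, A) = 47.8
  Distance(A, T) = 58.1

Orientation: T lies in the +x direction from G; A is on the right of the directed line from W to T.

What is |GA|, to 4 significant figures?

16.49

G is at the origin; GT is horizontal with |GT| = 47.1 and T in +x, so T = (47.1, 0). GW runs at 92.4° with |GW| = 33.6, so W = (-1.407, 33.57). A is determined by |WA| = 47.8 and |AT| = 58.1 together: it lies at the intersection of circle(W, 47.8) and circle(T, 58.1). With |WT| = 58.99, the foot of the radical line on WT is 20.25 from W and the perpendicular offset is √(47.8² − 20.25²) = 43.30. Taking the right-of-WT solution: A = (-9.396, -13.56).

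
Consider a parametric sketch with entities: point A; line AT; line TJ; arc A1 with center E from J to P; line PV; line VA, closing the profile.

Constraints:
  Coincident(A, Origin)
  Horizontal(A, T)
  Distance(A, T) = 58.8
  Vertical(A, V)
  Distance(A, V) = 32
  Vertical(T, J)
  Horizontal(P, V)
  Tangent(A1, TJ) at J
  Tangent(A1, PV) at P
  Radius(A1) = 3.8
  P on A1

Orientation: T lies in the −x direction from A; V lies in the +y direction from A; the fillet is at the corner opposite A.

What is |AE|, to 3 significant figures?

61.8

A is at the origin; AT is horizontal with |AT| = 58.8 and T on the −x side, so T = (-58.8, 0.00). AV is vertical with |AV| = 32.0 and V on the +y side, so V = (0.00, 32.0). The virtual corner opposite A is at (-58.8, 32.0). Since A1 is tangent to TJ there, EJ ⟂ TJ and A1 meets PV tangentially, so EP is at right angles to PV, with radius 3.8, so the center E sits 3.8 in from both sides at E = (-55.0, 28.2). Then |AE| = |E − A| = 61.8.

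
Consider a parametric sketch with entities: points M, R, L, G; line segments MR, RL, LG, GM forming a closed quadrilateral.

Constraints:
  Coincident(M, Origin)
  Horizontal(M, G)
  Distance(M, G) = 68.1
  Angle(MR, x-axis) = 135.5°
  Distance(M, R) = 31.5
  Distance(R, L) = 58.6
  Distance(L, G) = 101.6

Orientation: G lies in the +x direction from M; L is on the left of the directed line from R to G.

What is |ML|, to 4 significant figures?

75.95

Checks: |RL| = 58.60 ✓; |LG| = 101.6 ✓.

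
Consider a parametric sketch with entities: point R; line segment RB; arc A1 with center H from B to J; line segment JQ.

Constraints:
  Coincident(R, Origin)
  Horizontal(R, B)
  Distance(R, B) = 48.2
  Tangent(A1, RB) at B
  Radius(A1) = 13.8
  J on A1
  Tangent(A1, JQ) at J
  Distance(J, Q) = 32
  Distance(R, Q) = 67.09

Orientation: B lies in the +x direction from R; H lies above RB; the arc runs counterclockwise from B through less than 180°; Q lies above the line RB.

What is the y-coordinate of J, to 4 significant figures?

19.96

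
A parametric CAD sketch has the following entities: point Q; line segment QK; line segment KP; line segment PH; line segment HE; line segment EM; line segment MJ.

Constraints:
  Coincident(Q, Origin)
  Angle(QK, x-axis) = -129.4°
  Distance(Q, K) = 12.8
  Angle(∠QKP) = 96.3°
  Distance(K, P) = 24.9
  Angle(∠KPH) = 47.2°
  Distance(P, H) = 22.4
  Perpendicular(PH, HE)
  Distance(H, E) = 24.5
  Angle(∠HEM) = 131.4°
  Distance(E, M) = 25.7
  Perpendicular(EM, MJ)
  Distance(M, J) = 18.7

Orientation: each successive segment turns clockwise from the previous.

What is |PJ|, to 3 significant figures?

29.0

∠HEM = 131.4° gives EM at -125° from the x-axis; with |EM| = 25.7, M = (-15.8, -35.8). The perpendicularity gives MJ at right angles to EM, so MJ runs at 146°; with |MJ| = 18.7, J = (-31.3, -25.2). Then |PJ| = |J − P| = 29.0.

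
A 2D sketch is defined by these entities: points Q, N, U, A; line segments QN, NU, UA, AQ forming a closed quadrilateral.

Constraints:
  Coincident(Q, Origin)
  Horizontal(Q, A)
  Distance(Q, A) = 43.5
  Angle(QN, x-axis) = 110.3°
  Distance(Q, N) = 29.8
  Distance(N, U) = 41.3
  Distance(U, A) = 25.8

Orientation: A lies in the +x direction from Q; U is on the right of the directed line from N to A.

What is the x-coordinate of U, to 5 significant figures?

17.801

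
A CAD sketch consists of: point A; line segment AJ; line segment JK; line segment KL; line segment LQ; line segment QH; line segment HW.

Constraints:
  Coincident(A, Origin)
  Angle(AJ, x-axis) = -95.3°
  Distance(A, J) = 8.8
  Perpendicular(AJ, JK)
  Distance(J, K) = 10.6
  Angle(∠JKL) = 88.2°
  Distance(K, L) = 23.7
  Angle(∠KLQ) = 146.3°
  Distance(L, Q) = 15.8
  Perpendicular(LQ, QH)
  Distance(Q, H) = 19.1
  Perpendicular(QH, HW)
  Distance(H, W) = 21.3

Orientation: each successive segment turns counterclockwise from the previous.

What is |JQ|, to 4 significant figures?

36.56

A is at the origin; AJ runs at -95.3° with length 8.8, so J = (-0.8129, -8.762). The perpendicularity gives JK at right angles to AJ, so JK runs at -5.300°; with |JK| = 10.6, K = (9.742, -9.742). ∠JKL = 88.2° gives KL at 86.50° from the x-axis; with |KL| = 23.7, L = (11.19, 13.91). ∠KLQ = 146.3° gives LQ at 120.2° from the x-axis; with |LQ| = 15.8, Q = (3.241, 27.57). Then |JQ| = |Q − J| = 36.56.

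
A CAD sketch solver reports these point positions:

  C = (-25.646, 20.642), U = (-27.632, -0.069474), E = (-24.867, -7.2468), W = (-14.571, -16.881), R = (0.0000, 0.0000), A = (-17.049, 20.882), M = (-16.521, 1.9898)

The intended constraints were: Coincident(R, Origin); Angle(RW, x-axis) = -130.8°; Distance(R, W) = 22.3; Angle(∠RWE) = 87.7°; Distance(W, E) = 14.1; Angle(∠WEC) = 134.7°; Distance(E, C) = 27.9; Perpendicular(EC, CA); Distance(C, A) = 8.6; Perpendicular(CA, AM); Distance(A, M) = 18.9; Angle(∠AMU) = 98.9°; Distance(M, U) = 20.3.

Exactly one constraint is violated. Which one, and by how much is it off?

Distance(M, U) = 20.3 — off by 9.00.

R = (0.00, 0.00) ✓; RW at -130.8° ✓; |RW| = 22.30 ✓; ∠RWE = 87.70° ✓; |WE| = 14.10 ✓; ∠WEC = 134.7° ✓; |EC| = 27.90 ✓; ∠(EC, CA) = 90.00° ✓; |CA| = 8.600 ✓; ∠(CA, AM) = 90.00° ✓; |AM| = 18.90 ✓; ∠AMU = 98.90° ✓; |MU| = 11.30 ✗.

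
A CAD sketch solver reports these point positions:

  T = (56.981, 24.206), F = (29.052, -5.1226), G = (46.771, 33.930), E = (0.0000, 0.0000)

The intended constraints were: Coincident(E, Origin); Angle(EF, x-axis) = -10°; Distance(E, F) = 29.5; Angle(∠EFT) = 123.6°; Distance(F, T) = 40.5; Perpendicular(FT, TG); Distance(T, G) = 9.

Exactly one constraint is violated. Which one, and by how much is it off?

Distance(T, G) = 9 — off by 5.10.

E = (0.00, 0.00) ✓; EF at -10.00° ✓; |EF| = 29.50 ✓; ∠EFT = 123.6° ✓; |FT| = 40.50 ✓; ∠(FT, TG) = 90.00° ✓; |TG| = 14.10 ✗.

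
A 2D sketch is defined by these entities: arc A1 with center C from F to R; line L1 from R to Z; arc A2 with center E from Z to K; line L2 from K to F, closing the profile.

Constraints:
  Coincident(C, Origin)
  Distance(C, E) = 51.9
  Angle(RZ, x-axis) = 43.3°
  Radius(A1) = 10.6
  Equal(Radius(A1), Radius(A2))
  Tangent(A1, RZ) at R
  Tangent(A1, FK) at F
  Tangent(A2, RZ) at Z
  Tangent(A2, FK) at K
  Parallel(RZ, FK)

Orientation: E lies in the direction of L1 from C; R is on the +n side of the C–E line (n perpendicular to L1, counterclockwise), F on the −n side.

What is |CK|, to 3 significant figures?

53.0

Tangency of A1 to both parallel lines with radius 10.6 puts R and F at C ± 10.6·n: R = (-7.27, 7.71), F = (7.27, -7.71). Equal radii place Z and K the same way about E: Z = E + 10.6·n = (30.5, 43.3), K = E − 10.6·n = (45.0, 27.9). Then |CK| = |K − C| = 53.0.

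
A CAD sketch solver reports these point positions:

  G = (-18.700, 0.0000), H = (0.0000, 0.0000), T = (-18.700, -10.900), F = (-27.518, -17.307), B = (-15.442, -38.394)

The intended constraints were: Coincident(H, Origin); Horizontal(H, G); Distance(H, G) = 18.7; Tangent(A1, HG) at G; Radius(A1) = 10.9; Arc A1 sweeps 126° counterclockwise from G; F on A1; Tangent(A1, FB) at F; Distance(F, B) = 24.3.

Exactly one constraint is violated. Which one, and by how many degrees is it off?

Tangent(A1, FB) at F — off by 6.20°.

H = (0.00, 0.00) ✓; H.y = 0.00, G.y = 0.00 ✓; |HG| = 18.70 ✓; ∠(TG, GH) = 90.00° ✓; |TG| = 10.90 ✓; bearing(T→F) − bearing(T→G) = 126.0° ✓; |TF| = 10.90 ✓; ∠(TF, FB) = 96.20° ✗; |FB| = 24.30 ✓.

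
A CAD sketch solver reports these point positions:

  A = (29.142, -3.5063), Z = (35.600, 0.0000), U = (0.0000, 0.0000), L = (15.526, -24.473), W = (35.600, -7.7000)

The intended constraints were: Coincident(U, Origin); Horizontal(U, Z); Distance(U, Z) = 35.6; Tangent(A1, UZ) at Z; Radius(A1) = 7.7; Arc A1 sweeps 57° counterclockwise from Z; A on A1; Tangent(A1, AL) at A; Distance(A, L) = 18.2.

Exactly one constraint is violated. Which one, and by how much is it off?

Distance(A, L) = 18.2 — off by 6.80.

U = (0.00, 0.00) ✓; U.y = 0.00, Z.y = 0.00 ✓; |UZ| = 35.60 ✓; ∠(WZ, ZU) = 90.00° ✓; |WZ| = 7.700 ✓; bearing(W→A) − bearing(W→Z) = 57.00° ✓; |WA| = 7.700 ✓; ∠(WA, AL) = 90.00° ✓; |AL| = 25.00 ✗.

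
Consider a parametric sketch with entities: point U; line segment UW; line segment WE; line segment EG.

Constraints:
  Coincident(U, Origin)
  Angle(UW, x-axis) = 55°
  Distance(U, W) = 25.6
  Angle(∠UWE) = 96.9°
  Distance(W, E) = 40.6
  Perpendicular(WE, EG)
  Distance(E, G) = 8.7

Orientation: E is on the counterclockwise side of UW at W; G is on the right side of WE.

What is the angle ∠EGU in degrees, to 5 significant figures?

52.007°

U is at the origin; UW runs at 55.0° with length 25.6, so W = 25.6·(cos 55.0°, sin 55.0°) = (14.684, 20.970). ∠UWE = 96.9°, so WE runs at 55.0° + (180° − 96.9°) = 138.10° from the x-axis; with |WE| = 40.6, E = W + 40.6·(cos 138.10°, sin 138.10°) = (-15.535, 48.084). WE ⟂ EG; with |EG| = 8.7 on the right of WE, G = E + 8.7·(0.66783, 0.74431) = (-9.7253, 54.560). Then cos ∠EGU = GE·GU / (|GE||GU|), giving 52.007°.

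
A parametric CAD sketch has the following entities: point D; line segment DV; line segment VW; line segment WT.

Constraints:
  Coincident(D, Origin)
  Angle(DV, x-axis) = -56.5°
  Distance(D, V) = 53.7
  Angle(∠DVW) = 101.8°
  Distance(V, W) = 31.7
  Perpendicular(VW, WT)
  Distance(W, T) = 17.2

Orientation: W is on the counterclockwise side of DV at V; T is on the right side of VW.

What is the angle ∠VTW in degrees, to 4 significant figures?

61.52°

∠DVW = 101.8°, so VW runs at -56.5° + (180° − 101.8°) = 21.70° from the x-axis; with |VW| = 31.7, W = V + 31.7·(cos 21.70°, sin 21.70°) = (59.09, -33.06). The perpendicularity gives WT at right angles to VW; with |WT| = 17.2 on the right of VW, T = W + 17.2·(0.3697, -0.9291) = (65.45, -49.04). Then cos ∠VTW = TV·TW / (|TV||TW|), giving 61.52°.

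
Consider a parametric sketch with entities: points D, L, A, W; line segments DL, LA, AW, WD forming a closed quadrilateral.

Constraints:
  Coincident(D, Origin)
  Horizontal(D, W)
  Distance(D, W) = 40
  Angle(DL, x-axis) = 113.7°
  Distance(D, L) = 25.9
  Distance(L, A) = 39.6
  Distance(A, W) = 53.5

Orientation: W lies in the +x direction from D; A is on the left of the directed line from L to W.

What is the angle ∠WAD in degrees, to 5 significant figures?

44.014°

Checks: DL at 113.7° ✓; |LA| = 39.60 ✓; |AW| = 53.50 ✓.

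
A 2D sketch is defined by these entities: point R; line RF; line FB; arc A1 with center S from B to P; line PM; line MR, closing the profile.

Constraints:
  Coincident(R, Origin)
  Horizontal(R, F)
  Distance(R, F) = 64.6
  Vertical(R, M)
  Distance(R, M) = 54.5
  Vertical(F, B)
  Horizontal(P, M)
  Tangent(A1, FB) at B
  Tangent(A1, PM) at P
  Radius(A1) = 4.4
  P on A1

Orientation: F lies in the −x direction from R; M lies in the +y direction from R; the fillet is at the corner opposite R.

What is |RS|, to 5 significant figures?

78.320

R is at the origin; R and F share the same y with |RF| = 64.6 and F on the −x side, so F = (-64.600, 0.0000). R and M share the same x with |RM| = 54.5 and M on the +y side, so M = (0.0000, 54.500). The virtual corner opposite R is at (-64.600, 54.500). Since A1 is tangent to FB there, SB ⟂ FB and tangency of A1 to PM means the radius SP is perpendicular to PM, with radius 4.4, so the center S sits 4.4 in from both sides at S = (-60.200, 50.100). Then |RS| = |S − R| = 78.320.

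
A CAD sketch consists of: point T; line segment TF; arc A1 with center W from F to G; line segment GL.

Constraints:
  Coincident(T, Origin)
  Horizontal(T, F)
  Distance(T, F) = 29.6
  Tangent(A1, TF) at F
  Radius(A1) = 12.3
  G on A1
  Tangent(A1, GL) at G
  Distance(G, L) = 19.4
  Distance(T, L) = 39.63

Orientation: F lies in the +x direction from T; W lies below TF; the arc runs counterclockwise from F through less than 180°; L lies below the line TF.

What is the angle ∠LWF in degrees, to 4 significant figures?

158.0°

Checks: |WG| = 12.30 ✓; ∠(WG, GL) = 90.00° ✓; |GL| = 19.40 ✓; |TL| = 39.63 ✓.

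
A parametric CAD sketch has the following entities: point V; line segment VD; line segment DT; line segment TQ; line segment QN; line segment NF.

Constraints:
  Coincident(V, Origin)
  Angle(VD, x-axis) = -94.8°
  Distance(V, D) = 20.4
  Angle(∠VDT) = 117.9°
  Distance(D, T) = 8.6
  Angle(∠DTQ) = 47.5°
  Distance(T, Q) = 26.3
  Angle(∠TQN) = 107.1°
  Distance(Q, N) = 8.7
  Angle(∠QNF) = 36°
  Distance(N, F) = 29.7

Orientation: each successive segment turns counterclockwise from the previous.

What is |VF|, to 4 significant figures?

23.08

V is at the origin; VD runs at -94.8° with length 20.4, so D = (-1.707, -20.33). ∠VDT = 117.9° gives DT at -32.70° from the x-axis; with |DT| = 8.6, T = (5.530, -24.97). ∠DTQ = 47.5° gives TQ at 99.80° from the x-axis; with |TQ| = 26.3, Q = (1.053, 0.9417). ∠TQN = 107.1° gives QN at 172.7° from the x-axis; with |QN| = 8.7, N = (-7.576, 2.047). ∠QNF = 36.0° gives NF at -43.30° from the x-axis; with |NF| = 29.7, F = (14.04, -18.32). Then |VF| = |F − V| = 23.08.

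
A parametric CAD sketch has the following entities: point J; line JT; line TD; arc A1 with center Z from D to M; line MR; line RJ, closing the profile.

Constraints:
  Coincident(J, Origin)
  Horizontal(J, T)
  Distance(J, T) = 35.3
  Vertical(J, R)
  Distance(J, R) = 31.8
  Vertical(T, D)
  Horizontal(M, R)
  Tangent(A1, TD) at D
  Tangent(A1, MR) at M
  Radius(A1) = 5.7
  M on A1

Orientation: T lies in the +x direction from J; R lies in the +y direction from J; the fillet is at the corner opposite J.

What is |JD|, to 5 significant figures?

43.901

J is at the origin; J and T share the same y with |JT| = 35.3 and T on the +x side, so T = (35.300, 0.0000). J and R share the same x with |JR| = 31.8 and R on the +y side, so R = (0.0000, 31.800). The virtual corner opposite J is at (35.300, 31.800). Since A1 is tangent to TD there, ZD ⟂ TD and A1 meets MR tangentially, so ZM is at right angles to MR, with radius 5.7, so the center Z sits 5.7 in from both sides at Z = (29.600, 26.100). That places the tangent points at D = (35.300, 26.100) on TD and M = (29.600, 31.800) on MR. Then |JD| = |D − J| = 43.901.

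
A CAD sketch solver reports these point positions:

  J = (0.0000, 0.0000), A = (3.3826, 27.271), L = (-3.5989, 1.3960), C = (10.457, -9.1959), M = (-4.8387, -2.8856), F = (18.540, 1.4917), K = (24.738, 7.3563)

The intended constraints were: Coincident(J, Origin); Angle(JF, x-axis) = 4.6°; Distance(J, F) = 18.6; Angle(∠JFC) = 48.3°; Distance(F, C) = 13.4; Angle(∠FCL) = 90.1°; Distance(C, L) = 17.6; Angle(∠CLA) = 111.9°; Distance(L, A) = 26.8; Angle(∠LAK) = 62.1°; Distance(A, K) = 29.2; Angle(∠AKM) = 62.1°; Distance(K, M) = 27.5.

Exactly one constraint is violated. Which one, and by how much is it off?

Distance(K, M) = 27.5 — off by 3.80.

J = (0.00, 0.00) ✓; JF at 4.600° ✓; |JF| = 18.60 ✓; ∠JFC = 48.30° ✓; |FC| = 13.40 ✓; ∠FCL = 90.10° ✓; |CL| = 17.60 ✓; ∠CLA = 111.9° ✓; |LA| = 26.80 ✓; ∠LAK = 62.10° ✓; |AK| = 29.20 ✓; ∠AKM = 62.10° ✓; |KM| = 31.30 ✗.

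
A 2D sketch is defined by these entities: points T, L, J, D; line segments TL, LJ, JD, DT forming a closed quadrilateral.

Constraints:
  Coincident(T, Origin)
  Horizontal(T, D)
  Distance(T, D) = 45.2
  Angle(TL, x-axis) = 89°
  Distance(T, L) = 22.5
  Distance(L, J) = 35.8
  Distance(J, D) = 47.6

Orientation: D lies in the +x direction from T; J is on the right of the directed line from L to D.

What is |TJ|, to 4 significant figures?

13.30

Checks: |LJ| = 35.80 ✓; |JD| = 47.60 ✓.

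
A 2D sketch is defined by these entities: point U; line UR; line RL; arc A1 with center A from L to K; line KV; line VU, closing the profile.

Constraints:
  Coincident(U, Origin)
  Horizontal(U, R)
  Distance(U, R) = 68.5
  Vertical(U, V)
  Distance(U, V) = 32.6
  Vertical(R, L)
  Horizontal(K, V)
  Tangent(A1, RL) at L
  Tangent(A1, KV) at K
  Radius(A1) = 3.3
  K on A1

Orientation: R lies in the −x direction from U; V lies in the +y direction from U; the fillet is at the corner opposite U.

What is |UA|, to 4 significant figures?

71.48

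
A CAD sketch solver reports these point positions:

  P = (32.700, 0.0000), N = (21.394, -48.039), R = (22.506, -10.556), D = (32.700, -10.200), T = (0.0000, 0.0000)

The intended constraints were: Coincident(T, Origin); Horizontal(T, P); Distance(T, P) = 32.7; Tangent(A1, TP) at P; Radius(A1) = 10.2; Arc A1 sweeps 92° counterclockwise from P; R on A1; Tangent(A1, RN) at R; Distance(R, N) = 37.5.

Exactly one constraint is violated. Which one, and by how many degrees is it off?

Tangent(A1, RN) at R — off by 3.70°.

T = (0.00, 0.00) ✓; T.y = 0.00, P.y = 0.00 ✓; |TP| = 32.70 ✓; ∠(DP, PT) = 90.00° ✓; |DP| = 10.20 ✓; bearing(D→R) − bearing(D→P) = 92.00° ✓; |DR| = 10.20 ✓; ∠(DR, RN) = 93.70° ✗; |RN| = 37.50 ✓.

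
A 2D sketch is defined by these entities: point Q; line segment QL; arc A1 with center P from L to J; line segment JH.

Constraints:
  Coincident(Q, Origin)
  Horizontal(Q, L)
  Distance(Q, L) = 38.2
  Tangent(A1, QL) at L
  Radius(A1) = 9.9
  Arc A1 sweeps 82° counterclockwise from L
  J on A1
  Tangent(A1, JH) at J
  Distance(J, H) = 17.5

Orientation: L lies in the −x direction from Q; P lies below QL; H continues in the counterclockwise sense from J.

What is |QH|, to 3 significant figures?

56.7

On A1, L sits at bearing 90° from P; an 82° counterclockwise sweep puts J at bearing 172°, so J = P + 9.9·(cos 172°, sin 172°) = (-48.0, -8.52). Tangency of A1 to JH means the radius PJ is perpendicular to JH, so JH runs along (−sin 172°, cos 172°); with |JH| = 17.5, H = (-50.4, -25.9). Then |QH| = |H − Q| = 56.7.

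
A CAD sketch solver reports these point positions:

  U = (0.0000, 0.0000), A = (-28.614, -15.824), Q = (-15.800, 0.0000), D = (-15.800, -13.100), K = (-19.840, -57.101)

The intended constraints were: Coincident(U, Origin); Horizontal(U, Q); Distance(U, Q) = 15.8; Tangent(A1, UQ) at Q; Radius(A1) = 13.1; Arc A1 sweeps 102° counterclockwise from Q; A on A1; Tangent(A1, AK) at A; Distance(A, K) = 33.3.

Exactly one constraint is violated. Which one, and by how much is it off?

Distance(A, K) = 33.3 — off by 8.90.

U = (0.00, 0.00) ✓; U.y = 0.00, Q.y = 0.00 ✓; |UQ| = 15.80 ✓; ∠(DQ, QU) = 90.00° ✓; |DQ| = 13.10 ✓; bearing(D→A) − bearing(D→Q) = 102.0° ✓; |DA| = 13.10 ✓; ∠(DA, AK) = 90.00° ✓; |AK| = 42.20 ✗.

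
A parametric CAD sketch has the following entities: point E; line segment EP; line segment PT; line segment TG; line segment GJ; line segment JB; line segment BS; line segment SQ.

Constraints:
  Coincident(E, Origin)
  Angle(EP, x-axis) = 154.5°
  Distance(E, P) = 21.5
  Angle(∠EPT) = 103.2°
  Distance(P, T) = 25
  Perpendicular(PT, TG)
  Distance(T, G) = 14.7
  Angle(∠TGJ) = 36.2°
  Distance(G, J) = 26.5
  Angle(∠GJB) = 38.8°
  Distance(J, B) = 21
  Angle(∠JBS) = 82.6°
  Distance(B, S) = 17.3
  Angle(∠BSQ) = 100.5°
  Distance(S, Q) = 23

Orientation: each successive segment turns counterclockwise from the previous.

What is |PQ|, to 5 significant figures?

10.017

∠JBS = 82.6° gives BS at -16.300° from the x-axis; with |BS| = 17.3, S = (-22.304, -17.945). ∠BSQ = 100.5° gives SQ at 63.200° from the x-axis; with |SQ| = 23.0, Q = (-11.934, 2.5842). Then |PQ| = |Q − P| = 10.017.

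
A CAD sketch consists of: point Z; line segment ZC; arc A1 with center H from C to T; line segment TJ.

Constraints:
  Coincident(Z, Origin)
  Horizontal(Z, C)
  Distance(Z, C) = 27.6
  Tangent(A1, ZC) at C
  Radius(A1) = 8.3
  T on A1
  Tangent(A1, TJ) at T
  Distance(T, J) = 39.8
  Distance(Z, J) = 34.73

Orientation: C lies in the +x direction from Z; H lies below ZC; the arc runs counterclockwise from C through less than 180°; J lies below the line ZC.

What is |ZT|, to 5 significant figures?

21.299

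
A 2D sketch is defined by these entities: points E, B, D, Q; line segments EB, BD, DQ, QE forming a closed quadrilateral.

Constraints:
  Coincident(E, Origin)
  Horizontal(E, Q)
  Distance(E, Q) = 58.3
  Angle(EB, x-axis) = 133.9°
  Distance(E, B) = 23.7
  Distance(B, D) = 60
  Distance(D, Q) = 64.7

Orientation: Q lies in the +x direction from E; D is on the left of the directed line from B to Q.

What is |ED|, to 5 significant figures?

63.784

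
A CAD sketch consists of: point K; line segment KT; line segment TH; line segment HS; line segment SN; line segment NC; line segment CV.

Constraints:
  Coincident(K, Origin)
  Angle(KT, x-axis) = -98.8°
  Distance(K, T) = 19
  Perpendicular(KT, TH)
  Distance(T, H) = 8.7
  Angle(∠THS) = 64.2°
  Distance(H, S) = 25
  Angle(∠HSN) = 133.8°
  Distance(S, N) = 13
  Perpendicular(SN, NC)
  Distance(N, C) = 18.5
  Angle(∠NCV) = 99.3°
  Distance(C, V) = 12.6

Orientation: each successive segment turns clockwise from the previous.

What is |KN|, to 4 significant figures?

16.38

∠THS = 64.2° gives HS at 55.40° from the x-axis; with |HS| = 25.0, S = (2.692, 3.133). ∠HSN = 133.8° gives SN at 9.200° from the x-axis; with |SN| = 13.0, N = (15.52, 5.212). Then |KN| = |N − K| = 16.38.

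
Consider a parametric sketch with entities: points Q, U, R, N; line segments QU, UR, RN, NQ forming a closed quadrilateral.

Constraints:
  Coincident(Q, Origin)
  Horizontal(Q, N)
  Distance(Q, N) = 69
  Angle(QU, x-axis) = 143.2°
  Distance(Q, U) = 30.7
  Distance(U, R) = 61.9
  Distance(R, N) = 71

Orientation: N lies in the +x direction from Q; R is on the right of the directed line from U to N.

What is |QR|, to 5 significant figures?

35.503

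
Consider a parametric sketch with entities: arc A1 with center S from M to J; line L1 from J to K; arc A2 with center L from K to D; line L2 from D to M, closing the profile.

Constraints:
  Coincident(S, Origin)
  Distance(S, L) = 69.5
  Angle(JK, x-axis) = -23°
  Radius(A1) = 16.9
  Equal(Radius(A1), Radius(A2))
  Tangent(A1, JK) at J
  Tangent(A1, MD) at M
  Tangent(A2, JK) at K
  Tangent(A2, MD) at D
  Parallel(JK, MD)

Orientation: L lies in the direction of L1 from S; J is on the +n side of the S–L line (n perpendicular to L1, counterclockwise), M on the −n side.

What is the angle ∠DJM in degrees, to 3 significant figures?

64.1°

Tangency of A1 to both parallel lines with radius 16.9 puts J and M at S ± 16.9·n: J = (6.60, 15.6), M = (-6.60, -15.6). Equal radii place K and D the same way about L: K = L + 16.9·n = (70.6, -11.6), D = L − 16.9·n = (57.4, -42.7). Then cos ∠DJM = JD·JM / (|JD||JM|), giving 64.1°.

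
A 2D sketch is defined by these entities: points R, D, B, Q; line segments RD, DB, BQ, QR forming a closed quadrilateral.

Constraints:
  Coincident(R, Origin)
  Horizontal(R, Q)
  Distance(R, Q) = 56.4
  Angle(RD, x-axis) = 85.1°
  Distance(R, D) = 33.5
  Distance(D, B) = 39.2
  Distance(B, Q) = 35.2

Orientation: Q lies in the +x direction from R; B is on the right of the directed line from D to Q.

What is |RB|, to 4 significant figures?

21.26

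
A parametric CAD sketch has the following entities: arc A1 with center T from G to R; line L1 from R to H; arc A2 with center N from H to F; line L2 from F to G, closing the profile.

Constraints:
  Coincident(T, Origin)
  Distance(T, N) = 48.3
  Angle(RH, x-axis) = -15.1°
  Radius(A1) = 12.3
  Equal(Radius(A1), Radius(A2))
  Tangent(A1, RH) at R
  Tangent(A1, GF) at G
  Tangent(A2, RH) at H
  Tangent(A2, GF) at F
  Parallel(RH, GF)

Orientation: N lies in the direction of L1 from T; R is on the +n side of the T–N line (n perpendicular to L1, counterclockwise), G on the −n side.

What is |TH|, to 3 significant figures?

49.8

The slot axis is L1's direction at -15.1°, so u = (cos -15.1°, sin -15.1°) = (0.965, -0.261) and n = (−sin -15.1°, cos -15.1°) = (0.261, 0.965). T is at the origin and N lies 48.3 along u from T, so N = 48.3·u = (46.6, -12.6). Tangency of A1 to both parallel lines with radius 12.3 puts R and G at T ± 12.3·n: R = (3.20, 11.9), G = (-3.20, -11.9). Equal radii place H and F the same way about N: H = N + 12.3·n = (49.8, -0.707), F = N − 12.3·n = (43.4, -24.5). Then |TH| = |H − T| = 49.8.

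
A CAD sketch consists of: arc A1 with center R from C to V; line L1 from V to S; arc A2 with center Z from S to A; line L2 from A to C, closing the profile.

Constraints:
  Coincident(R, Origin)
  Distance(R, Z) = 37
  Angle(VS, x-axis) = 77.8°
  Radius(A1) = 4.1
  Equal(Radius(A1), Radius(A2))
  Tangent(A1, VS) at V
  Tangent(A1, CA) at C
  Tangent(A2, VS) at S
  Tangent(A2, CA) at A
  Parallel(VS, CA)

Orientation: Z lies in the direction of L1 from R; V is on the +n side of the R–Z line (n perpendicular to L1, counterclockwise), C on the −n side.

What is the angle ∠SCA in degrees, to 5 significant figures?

12.496°

The slot axis is L1's direction at 77.8°, so u = (cos 77.8°, sin 77.8°) = (0.21132, 0.97742) and n = (−sin 77.8°, cos 77.8°) = (-0.97742, 0.21132). R is at the origin and Z lies 37.0 along u from R, so Z = 37.0·u = (7.8190, 36.164). Tangency of A1 to both parallel lines with radius 4.1 puts V and C at R ± 4.1·n: V = (-4.0074, 0.86643), C = (4.0074, -0.86643). Equal radii place S and A the same way about Z: S = Z + 4.1·n = (3.8116, 37.031), A = Z − 4.1·n = (11.826, 35.298). Then cos ∠SCA = CS·CA / (|CS||CA|), giving 12.496°.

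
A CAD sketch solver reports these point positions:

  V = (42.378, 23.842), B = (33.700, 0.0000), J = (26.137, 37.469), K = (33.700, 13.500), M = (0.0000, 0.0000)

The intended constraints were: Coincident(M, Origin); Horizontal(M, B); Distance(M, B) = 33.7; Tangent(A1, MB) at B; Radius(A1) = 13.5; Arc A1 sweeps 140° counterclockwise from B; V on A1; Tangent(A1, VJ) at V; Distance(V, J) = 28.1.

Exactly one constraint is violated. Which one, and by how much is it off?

Distance(V, J) = 28.1 — off by 6.90.

M = (0.00, 0.00) ✓; M.y = 0.00, B.y = 0.00 ✓; |MB| = 33.70 ✓; ∠(KB, BM) = 90.00° ✓; |KB| = 13.50 ✓; bearing(K→V) − bearing(K→B) = 140.0° ✓; |KV| = 13.50 ✓; ∠(KV, VJ) = 90.00° ✓; |VJ| = 21.20 ✗.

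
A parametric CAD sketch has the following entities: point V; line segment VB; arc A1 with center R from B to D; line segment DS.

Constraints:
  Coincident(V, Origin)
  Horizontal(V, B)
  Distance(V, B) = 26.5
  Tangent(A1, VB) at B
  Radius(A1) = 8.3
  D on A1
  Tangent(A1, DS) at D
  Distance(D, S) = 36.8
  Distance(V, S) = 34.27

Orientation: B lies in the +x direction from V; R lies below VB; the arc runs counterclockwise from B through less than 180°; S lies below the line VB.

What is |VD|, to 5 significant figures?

19.946

Checks: |VB| = 26.50 ✓; |RD| = 8.300 ✓; ∠(RD, DS) = 90.00° ✓; |DS| = 36.80 ✓; |VS| = 34.27 ✓.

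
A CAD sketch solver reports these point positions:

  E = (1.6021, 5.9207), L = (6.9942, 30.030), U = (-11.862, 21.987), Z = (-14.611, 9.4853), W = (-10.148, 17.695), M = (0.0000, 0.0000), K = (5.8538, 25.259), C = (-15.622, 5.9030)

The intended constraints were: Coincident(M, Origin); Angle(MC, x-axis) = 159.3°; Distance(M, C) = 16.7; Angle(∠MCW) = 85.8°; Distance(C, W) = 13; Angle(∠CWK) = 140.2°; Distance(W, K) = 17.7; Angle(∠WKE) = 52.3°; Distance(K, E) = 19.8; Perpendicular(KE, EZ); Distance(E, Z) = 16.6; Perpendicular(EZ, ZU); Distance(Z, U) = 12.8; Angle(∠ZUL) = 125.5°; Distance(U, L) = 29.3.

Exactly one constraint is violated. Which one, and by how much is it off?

Distance(U, L) = 29.3 — off by 8.80.

M = (0.00, 0.00) ✓; MC at 159.3° ✓; |MC| = 16.70 ✓; ∠MCW = 85.80° ✓; |CW| = 13.00 ✓; ∠CWK = 140.2° ✓; |WK| = 17.70 ✓; ∠WKE = 52.30° ✓; |KE| = 19.80 ✓; ∠(KE, EZ) = 90.00° ✓; |EZ| = 16.60 ✓; ∠(EZ, ZU) = 90.00° ✓; |ZU| = 12.80 ✓; ∠ZUL = 125.5° ✓; |UL| = 20.50 ✗.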